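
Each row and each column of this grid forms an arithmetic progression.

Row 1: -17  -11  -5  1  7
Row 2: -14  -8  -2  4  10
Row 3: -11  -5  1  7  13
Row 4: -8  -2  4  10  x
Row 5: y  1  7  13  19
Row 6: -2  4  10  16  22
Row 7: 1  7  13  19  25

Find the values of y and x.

Along each row the entries change by 6 per step; down each column they change by 3.
Row 5: from 1 at column 2, stepping by 6 to column 1 gives -5.
Row 4: from -8 at column 1, stepping by 6 to column 5 gives 16.

y = -5, x = 16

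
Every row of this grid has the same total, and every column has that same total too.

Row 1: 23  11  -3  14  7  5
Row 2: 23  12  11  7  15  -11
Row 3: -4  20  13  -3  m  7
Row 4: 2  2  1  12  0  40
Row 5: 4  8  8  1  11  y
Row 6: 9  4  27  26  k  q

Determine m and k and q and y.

m = 24, k = 0, q = -9, y = 25

Rows 1 and 2 both sum to 57, so that's the common total.
Row 5 has 4 + 8 + 8 + 1 + 11 = 32; the blank must be 57 − 32 = 25.
Row 3 has -4 + 20 + 13 − 3 + 7 = 33; the blank must be 57 − 33 = 24.
Column 5 has 7 + 15 + 24 + 0 + 11 = 57; the blank must be 57 − 57 = 0.
Row 6 has 9 + 4 + 27 + 26 + 0 = 66; the blank must be 57 − 66 = -9.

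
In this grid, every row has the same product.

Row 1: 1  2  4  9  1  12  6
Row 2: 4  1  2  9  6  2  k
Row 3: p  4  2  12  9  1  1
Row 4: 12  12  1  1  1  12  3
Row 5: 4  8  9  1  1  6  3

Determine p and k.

Rows 4 and 5 each multiply to 5184, so every row has product 5184.
Row 3: 4×2×12×9×1×1 = 864, so the missing entry is 5184 ÷ 864 = 6.
Row 2: 4×1×2×9×6×2 = 864, so the missing entry is 5184 ÷ 864 = 6.

p = 6, k = 6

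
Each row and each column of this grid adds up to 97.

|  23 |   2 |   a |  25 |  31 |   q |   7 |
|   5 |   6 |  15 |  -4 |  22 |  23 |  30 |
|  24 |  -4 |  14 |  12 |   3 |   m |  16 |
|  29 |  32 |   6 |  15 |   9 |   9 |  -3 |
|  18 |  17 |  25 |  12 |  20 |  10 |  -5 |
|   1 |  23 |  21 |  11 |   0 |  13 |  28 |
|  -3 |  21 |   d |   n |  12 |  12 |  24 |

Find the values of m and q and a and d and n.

m = 32, q = -2, a = 11, d = 5, n = 26

The known cells in column 4 total 71, leaving 97 − 71 = 26 for the blank.
The known cells in row 7 total 92, leaving 97 − 92 = 5 for the blank.
The known cells in column 3 total 86, leaving 97 − 86 = 11 for the blank.
The known cells in row 1 total 99, leaving 97 − 99 = -2 for the blank.
The known cells in row 3 total 65, leaving 97 − 65 = 32 for the blank.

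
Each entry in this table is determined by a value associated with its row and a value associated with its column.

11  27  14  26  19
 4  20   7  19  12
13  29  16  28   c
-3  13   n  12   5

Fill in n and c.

The difference between any two rows is the same in every column — this is an addition table with the headers hidden.
Row 4 minus row 1 is -3 − 11 = -14, so its entry in column 3 is 14 + (-14) = 0.
Row 3 minus row 1 is 13 − 11 = 2, so its entry in column 5 is 19 + 2 = 21.

n = 0, c = 21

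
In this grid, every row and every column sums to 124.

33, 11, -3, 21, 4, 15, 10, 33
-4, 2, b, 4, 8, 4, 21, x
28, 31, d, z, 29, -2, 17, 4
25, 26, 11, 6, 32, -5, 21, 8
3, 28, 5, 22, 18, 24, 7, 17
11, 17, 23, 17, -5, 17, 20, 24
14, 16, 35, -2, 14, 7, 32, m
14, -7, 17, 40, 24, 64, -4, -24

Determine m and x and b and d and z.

m = 8, x = 54, b = 35, d = 1, z = 16

Column 4 has 21 + 4 + 6 + 22 + 17 − 2 + 40 = 108; the blank must be 124 − 108 = 16.
Row 7 has 14 + 16 + 35 − 2 + 14 + 7 + 32 = 116; the blank must be 124 − 116 = 8.
Column 8 has 33 + 4 + 8 + 17 + 24 + 8 − 24 = 70; the blank must be 124 − 70 = 54.
Row 2 has -4 + 2 + 4 + 8 + 4 + 21 + 54 = 89; the blank must be 124 − 89 = 35.
Row 3 has 28 + 31 + 16 + 29 − 2 + 17 + 4 = 123; the blank must be 124 − 123 = 1.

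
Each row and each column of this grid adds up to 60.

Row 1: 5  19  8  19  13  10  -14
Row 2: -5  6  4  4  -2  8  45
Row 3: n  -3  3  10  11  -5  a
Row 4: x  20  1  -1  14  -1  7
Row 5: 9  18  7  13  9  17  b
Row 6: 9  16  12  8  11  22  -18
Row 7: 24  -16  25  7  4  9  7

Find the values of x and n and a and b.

x = 20, n = -2, a = 46, b = -13

Row 5 has 9 + 18 + 7 + 13 + 9 + 17 = 73; the blank must be 60 − 73 = -13.
Column 7 has -14 + 45 + 7 − 13 − 18 + 7 = 14; the blank must be 60 − 14 = 46.
Row 3 has -3 + 3 + 10 + 11 − 5 + 46 = 62; the blank must be 60 − 62 = -2.
Row 4 has 20 + 1 − 1 + 14 − 1 + 7 = 40; the blank must be 60 − 40 = 20.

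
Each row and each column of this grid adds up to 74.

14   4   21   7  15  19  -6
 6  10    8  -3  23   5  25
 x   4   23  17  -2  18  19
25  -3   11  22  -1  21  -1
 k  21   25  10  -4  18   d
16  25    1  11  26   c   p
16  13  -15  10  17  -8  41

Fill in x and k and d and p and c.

x = -5, k = 2, d = 2, p = -6, c = 1

Column 6 has 19 + 5 + 18 + 21 + 18 − 8 = 73; the blank must be 74 − 73 = 1.
Row 3 has 4 + 23 + 17 − 2 + 18 + 19 = 79; the blank must be 74 − 79 = -5.
Column 1 has 14 + 6 − 5 + 25 + 16 + 16 = 72; the blank must be 74 − 72 = 2.
Row 5 has 2 + 21 + 25 + 10 − 4 + 18 = 72; the blank must be 74 − 72 = 2.
Row 6 has 16 + 25 + 1 + 11 + 26 + 1 = 80; the blank must be 74 − 80 = -6.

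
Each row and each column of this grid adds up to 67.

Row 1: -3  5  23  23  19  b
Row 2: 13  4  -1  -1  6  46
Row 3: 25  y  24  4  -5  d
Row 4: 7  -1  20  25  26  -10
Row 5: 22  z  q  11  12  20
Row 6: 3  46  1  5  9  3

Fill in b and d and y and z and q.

Column 3 has 23 − 1 + 24 + 20 + 1 = 67; the blank must be 67 − 67 = 0.
Row 1 has -3 + 5 + 23 + 23 + 19 = 67; the blank must be 67 − 67 = 0.
Column 6 has 0 + 46 − 10 + 20 + 3 = 59; the blank must be 67 − 59 = 8.
Row 3 has 25 + 24 + 4 − 5 + 8 = 56; the blank must be 67 − 56 = 11.
Row 5 has 22 + 0 + 11 + 12 + 20 = 65; the blank must be 67 − 65 = 2.

b = 0, d = 8, y = 11, z = 2, q = 0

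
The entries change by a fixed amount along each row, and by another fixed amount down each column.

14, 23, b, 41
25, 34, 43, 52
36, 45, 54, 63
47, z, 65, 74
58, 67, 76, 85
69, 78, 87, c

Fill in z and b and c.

z = 56, b = 32, c = 96

Along each row the entries change by 9 per step; down each column they change by 11.
Row 4: from 47 at column 1, stepping by 9 to column 2 gives 56.
Row 1: from 14 at column 1, stepping by 9 to column 3 gives 32.
Row 6: from 69 at column 1, stepping by 9 to column 4 gives 96.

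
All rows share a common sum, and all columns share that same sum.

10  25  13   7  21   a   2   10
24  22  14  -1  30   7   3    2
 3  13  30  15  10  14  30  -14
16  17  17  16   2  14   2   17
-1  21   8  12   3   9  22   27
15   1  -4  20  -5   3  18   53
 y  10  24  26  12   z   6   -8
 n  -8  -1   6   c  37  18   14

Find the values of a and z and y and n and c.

Rows 2 and 3 both sum to 101, so that's the common total.
The known cells in column 5 total 73, leaving 101 − 73 = 28 for the blank.
The known cells in row 8 total 94, leaving 101 − 94 = 7 for the blank.
The known cells in row 1 total 88, leaving 101 − 88 = 13 for the blank.
The known cells in column 6 total 97, leaving 101 − 97 = 4 for the blank.
The known cells in row 7 total 74, leaving 101 − 74 = 27 for the blank.

a = 13, z = 4, y = 27, n = 7, c = 28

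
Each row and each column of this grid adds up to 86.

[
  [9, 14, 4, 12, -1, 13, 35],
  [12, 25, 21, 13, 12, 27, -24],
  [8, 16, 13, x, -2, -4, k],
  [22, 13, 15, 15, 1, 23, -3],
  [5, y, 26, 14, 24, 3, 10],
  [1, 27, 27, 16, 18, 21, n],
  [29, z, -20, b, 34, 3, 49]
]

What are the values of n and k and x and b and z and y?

n = -24, k = 43, x = 12, b = 4, z = -13, y = 4

Row 6: 1 + 27 + 27 + 16 + 18 + 21 = 110, so its missing entry is 86 − 110 = -24.
Column 7: 35 − 24 − 3 + 10 − 24 + 49 = 43, so its missing entry is 86 − 43 = 43.
Row 3: 8 + 16 + 13 − 2 − 4 + 43 = 74, so its missing entry is 86 − 74 = 12.
Column 4: 12 + 13 + 12 + 15 + 14 + 16 = 82, so its missing entry is 86 − 82 = 4.
Row 7: 29 − 20 + 4 + 34 + 3 + 49 = 99, so its missing entry is 86 − 99 = -13.
Row 5: 5 + 26 + 14 + 24 + 3 + 10 = 82, so its missing entry is 86 − 82 = 4.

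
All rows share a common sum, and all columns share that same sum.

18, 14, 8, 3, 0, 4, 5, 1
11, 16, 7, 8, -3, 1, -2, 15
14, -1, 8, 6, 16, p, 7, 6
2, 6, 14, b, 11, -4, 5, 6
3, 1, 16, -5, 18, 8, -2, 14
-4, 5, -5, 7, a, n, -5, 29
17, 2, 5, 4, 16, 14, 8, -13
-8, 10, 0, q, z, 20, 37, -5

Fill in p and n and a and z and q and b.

Rows 1 and 2 both sum to 53, so that's the common total.
The known cells in row 4 total 40, leaving 53 − 40 = 13 for the blank.
The known cells in column 4 total 36, leaving 53 − 36 = 17 for the blank.
The known cells in row 8 total 71, leaving 53 − 71 = -18 for the blank.
The known cells in column 5 total 40, leaving 53 − 40 = 13 for the blank.
The known cells in row 6 total 40, leaving 53 − 40 = 13 for the blank.
The known cells in row 3 total 56, leaving 53 − 56 = -3 for the blank.

p = -3, n = 13, a = 13, z = -18, q = 17, b = 13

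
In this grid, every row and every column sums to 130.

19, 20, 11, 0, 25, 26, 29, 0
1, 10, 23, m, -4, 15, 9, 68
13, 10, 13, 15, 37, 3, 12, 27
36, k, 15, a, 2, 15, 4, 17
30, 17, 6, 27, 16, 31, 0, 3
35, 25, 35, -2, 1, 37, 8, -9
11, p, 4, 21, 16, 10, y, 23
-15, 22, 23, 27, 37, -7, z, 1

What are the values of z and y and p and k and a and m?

Row 8: -15 + 22 + 23 + 27 + 37 − 7 + 1 = 88, so its missing entry is 130 − 88 = 42.
Column 7: 29 + 9 + 12 + 4 + 0 + 8 + 42 = 104, so its missing entry is 130 − 104 = 26.
Row 7: 11 + 4 + 21 + 16 + 10 + 26 + 23 = 111, so its missing entry is 130 − 111 = 19.
Column 2: 20 + 10 + 10 + 17 + 25 + 19 + 22 = 123, so its missing entry is 130 − 123 = 7.
Row 4: 36 + 7 + 15 + 2 + 15 + 4 + 17 = 96, so its missing entry is 130 − 96 = 34.
Row 2: 1 + 10 + 23 − 4 + 15 + 9 + 68 = 122, so its missing entry is 130 − 122 = 8.

z = 42, y = 26, p = 19, k = 7, a = 34, m = 8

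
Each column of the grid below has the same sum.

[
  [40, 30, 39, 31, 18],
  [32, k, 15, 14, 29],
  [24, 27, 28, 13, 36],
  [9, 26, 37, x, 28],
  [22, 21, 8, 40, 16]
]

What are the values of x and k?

Columns 3 and 5 both add up to 127, so every column sums to 127.
Column 4: 31 + 14 + 13 + 40 = 98, so the missing entry is 127 − 98 = 29.
Column 2: 30 + 27 + 26 + 21 = 104, so the missing entry is 127 − 104 = 23.

x = 29, k = 23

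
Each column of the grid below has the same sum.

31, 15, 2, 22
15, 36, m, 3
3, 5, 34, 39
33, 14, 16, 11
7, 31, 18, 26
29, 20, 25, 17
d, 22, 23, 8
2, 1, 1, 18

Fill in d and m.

Column 2 sums to 144 and so does column 4; that's the common total.
In column 1 the known cells total 120, leaving 144 − 120 = 24.
In column 3 the known cells total 119, leaving 144 − 119 = 25.

d = 24, m = 25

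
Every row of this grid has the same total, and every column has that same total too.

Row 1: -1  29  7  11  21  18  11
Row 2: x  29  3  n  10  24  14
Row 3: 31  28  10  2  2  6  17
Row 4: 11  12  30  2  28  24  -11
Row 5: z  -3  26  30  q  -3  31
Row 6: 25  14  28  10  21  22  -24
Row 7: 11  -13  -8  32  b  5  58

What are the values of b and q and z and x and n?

Rows 1 and 3 both sum to 96, so that's the common total.
Row 7 has 11 − 13 − 8 + 32 + 5 + 58 = 85; the blank must be 96 − 85 = 11.
Column 5 has 21 + 10 + 2 + 28 + 21 + 11 = 93; the blank must be 96 − 93 = 3.
Row 5 has -3 + 26 + 30 + 3 − 3 + 31 = 84; the blank must be 96 − 84 = 12.
Column 1 has -1 + 31 + 11 + 12 + 25 + 11 = 89; the blank must be 96 − 89 = 7.
Row 2 has 7 + 29 + 3 + 10 + 24 + 14 = 87; the blank must be 96 − 87 = 9.

b = 11, q = 3, z = 12, x = 7, n = 9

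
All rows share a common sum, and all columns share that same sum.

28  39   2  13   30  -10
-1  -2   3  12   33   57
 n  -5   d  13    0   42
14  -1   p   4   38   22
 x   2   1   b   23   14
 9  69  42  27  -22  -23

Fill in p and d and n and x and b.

Rows 1 and 2 both sum to 102, so that's the common total.
Column 4 has 13 + 12 + 13 + 4 + 27 = 69; the blank must be 102 − 69 = 33.
Row 5 has 2 + 1 + 33 + 23 + 14 = 73; the blank must be 102 − 73 = 29.
Column 1 has 28 − 1 + 14 + 29 + 9 = 79; the blank must be 102 − 79 = 23.
Row 3 has 23 − 5 + 13 + 0 + 42 = 73; the blank must be 102 − 73 = 29.
Row 4 has 14 − 1 + 4 + 38 + 22 = 77; the blank must be 102 − 77 = 25.

p = 25, d = 29, n = 23, x = 29, b = 33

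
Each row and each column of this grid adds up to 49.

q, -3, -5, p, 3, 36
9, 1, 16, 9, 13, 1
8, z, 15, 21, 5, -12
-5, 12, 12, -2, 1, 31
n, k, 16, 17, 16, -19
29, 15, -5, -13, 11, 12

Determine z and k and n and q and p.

Row 3 has 8 + 15 + 21 + 5 − 12 = 37; the blank must be 49 − 37 = 12.
Column 4 has 9 + 21 − 2 + 17 − 13 = 32; the blank must be 49 − 32 = 17.
Row 1 has -3 − 5 + 17 + 3 + 36 = 48; the blank must be 49 − 48 = 1.
Column 1 has 1 + 9 + 8 − 5 + 29 = 42; the blank must be 49 − 42 = 7.
Row 5 has 7 + 16 + 17 + 16 − 19 = 37; the blank must be 49 − 37 = 12.

z = 12, k = 12, n = 7, q = 1, p = 17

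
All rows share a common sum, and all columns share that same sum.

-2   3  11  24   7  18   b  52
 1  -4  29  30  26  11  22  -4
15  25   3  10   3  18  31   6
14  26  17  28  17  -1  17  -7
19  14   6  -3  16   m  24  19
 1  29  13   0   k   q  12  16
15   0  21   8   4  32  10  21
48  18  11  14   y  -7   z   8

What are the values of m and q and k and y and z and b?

Rows 2 and 3 both sum to 111, so that's the common total.
Row 1 has -2 + 3 + 11 + 24 + 7 + 18 + 52 = 113; the blank must be 111 − 113 = -2.
Row 5 has 19 + 14 + 6 − 3 + 16 + 24 + 19 = 95; the blank must be 111 − 95 = 16.
Column 6 has 18 + 11 + 18 − 1 + 16 + 32 − 7 = 87; the blank must be 111 − 87 = 24.
Row 6 has 1 + 29 + 13 + 0 + 24 + 12 + 16 = 95; the blank must be 111 − 95 = 16.
Column 5 has 7 + 26 + 3 + 17 + 16 + 16 + 4 = 89; the blank must be 111 − 89 = 22.
Row 8 has 48 + 18 + 11 + 14 + 22 − 7 + 8 = 114; the blank must be 111 − 114 = -3.

m = 16, q = 24, k = 16, y = 22, z = -3, b = -2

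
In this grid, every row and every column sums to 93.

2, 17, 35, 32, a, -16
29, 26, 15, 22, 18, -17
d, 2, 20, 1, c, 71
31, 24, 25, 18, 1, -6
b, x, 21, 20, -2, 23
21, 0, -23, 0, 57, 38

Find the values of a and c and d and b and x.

a = 23, c = -4, d = 3, b = 7, x = 24

Row 1 has 2 + 17 + 35 + 32 − 16 = 70; the blank must be 93 − 70 = 23.
Column 5 has 23 + 18 + 1 − 2 + 57 = 97; the blank must be 93 − 97 = -4.
Row 3 has 2 + 20 + 1 − 4 + 71 = 90; the blank must be 93 − 90 = 3.
Column 1 has 2 + 29 + 3 + 31 + 21 = 86; the blank must be 93 − 86 = 7.
Row 5 has 7 + 21 + 20 − 2 + 23 = 69; the blank must be 93 − 69 = 24.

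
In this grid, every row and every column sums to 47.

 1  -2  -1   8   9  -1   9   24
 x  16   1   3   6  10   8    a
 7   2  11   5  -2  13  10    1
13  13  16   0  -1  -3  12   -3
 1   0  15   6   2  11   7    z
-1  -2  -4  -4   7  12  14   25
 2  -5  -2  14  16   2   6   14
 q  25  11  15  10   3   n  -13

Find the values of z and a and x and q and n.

Column 7 has 9 + 8 + 10 + 12 + 7 + 14 + 6 = 66; the blank must be 47 − 66 = -19.
Row 8 has 25 + 11 + 15 + 10 + 3 − 19 − 13 = 32; the blank must be 47 − 32 = 15.
Column 1 has 1 + 7 + 13 + 1 − 1 + 2 + 15 = 38; the blank must be 47 − 38 = 9.
Row 2 has 9 + 16 + 1 + 3 + 6 + 10 + 8 = 53; the blank must be 47 − 53 = -6.
Row 5 has 1 + 0 + 15 + 6 + 2 + 11 + 7 = 42; the blank must be 47 − 42 = 5.

z = 5, a = -6, x = 9, q = 15, n = -19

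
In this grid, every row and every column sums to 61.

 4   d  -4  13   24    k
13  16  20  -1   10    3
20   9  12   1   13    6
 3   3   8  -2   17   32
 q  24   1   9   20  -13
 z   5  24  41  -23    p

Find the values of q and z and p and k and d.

Column 2: 16 + 9 + 3 + 24 + 5 = 57, so its missing entry is 61 − 57 = 4.
Row 5: 24 + 1 + 9 + 20 − 13 = 41, so its missing entry is 61 − 41 = 20.
Column 1: 4 + 13 + 20 + 3 + 20 = 60, so its missing entry is 61 − 60 = 1.
Row 6: 1 + 5 + 24 + 41 − 23 = 48, so its missing entry is 61 − 48 = 13.
Row 1: 4 + 4 − 4 + 13 + 24 = 41, so its missing entry is 61 − 41 = 20.

q = 20, z = 1, p = 13, k = 20, d = 4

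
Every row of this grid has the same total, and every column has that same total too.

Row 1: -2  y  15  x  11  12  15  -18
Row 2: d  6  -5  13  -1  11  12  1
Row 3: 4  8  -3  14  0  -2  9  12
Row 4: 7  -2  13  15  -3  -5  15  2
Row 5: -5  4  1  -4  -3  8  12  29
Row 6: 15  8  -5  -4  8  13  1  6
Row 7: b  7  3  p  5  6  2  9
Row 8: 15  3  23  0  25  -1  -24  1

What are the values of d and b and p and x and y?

d = 5, b = 3, p = 7, x = 1, y = 8

Rows 3 and 4 both sum to 42, so that's the common total.
The known cells in column 2 total 34, leaving 42 − 34 = 8 for the blank.
The known cells in row 1 total 41, leaving 42 − 41 = 1 for the blank.
The known cells in row 2 total 37, leaving 42 − 37 = 5 for the blank.
The known cells in column 1 total 39, leaving 42 − 39 = 3 for the blank.
The known cells in row 7 total 35, leaving 42 − 35 = 7 for the blank.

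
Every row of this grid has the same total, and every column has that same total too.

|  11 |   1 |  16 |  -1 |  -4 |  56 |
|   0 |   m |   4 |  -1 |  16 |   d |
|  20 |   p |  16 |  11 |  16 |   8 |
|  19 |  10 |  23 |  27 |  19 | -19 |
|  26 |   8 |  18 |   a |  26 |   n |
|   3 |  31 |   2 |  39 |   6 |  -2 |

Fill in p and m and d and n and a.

p = 8, m = 21, d = 39, n = -3, a = 4

Rows 1 and 4 both sum to 79, so that's the common total.
The known cells in row 3 total 71, leaving 79 − 71 = 8 for the blank.
The known cells in column 4 total 75, leaving 79 − 75 = 4 for the blank.
The known cells in column 2 total 58, leaving 79 − 58 = 21 for the blank.
The known cells in row 2 total 40, leaving 79 − 40 = 39 for the blank.
The known cells in row 5 total 82, leaving 79 − 82 = -3 for the blank.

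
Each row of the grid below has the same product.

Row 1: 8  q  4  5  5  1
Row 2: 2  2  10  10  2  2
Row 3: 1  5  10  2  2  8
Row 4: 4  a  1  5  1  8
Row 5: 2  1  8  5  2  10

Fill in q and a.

q = 2, a = 10

Rows 2 and 3 each multiply to 1600, so every row has product 1600.
Row 1: 8×4×5×5×1 = 800, so the missing entry is 1600 ÷ 800 = 2.
Row 4: 4×1×5×1×8 = 160, so the missing entry is 1600 ÷ 160 = 10.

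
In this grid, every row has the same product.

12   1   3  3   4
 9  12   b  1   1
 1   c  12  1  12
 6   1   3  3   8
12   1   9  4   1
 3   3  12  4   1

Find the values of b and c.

b = 4, c = 3

Rows 5 and 6 each multiply to 432, so every row has product 432.
Row 2: 9×12×1×1 = 108, so the missing entry is 432 ÷ 108 = 4.
Row 3: 1×12×1×12 = 144, so the missing entry is 432 ÷ 144 = 3.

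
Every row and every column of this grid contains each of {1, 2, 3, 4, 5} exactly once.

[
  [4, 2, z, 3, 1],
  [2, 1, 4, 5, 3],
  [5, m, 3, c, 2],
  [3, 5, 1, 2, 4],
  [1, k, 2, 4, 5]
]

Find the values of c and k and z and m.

c = 1, k = 3, z = 5, m = 4

Cell (3,4): column 4 already has {2, 3, 4, 5} → 1.
For row 1, column 3: row 1 already has {1, 2, 3, 4}; that leaves 5.
For row 5, column 2: row 5 already has {1, 2, 4, 5}; that leaves 3.
Cell (3,2): row 3 already has {1, 2, 3, 5} → 4.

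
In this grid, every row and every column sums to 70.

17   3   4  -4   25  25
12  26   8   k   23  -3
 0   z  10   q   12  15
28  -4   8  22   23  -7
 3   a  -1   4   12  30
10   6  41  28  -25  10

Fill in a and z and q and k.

a = 22, z = 17, q = 16, k = 4

Row 2 has 12 + 26 + 8 + 23 − 3 = 66; the blank must be 70 − 66 = 4.
Column 4 has -4 + 4 + 22 + 4 + 28 = 54; the blank must be 70 − 54 = 16.
Row 5 has 3 − 1 + 4 + 12 + 30 = 48; the blank must be 70 − 48 = 22.
Row 3 has 0 + 10 + 16 + 12 + 15 = 53; the blank must be 70 − 53 = 17.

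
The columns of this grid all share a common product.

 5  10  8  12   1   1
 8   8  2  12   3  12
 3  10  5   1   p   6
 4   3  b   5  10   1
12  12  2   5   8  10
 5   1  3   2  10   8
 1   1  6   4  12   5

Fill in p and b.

p = 1, b = 10

Columns 4 and 6 each multiply to 28800, so every column has product 28800.
Column 5: 1×3×10×8×10×12 = 28800, so the missing entry is 28800 ÷ 28800 = 1.
Column 3: 8×2×5×2×3×6 = 2880, so the missing entry is 28800 ÷ 2880 = 10.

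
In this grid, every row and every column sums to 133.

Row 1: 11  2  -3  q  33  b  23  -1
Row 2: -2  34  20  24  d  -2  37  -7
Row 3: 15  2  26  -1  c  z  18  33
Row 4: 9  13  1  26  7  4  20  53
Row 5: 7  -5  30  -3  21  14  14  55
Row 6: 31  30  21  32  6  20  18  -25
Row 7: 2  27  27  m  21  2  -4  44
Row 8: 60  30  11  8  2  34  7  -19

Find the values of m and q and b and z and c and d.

m = 14, q = 33, b = 35, z = 26, c = 14, d = 29

Row 2: -2 + 34 + 20 + 24 − 2 + 37 − 7 = 104, so its missing entry is 133 − 104 = 29.
Column 5: 33 + 29 + 7 + 21 + 6 + 21 + 2 = 119, so its missing entry is 133 − 119 = 14.
Row 3: 15 + 2 + 26 − 1 + 14 + 18 + 33 = 107, so its missing entry is 133 − 107 = 26.
Column 6: -2 + 26 + 4 + 14 + 20 + 2 + 34 = 98, so its missing entry is 133 − 98 = 35.
Row 1: 11 + 2 − 3 + 33 + 35 + 23 − 1 = 100, so its missing entry is 133 − 100 = 33.
Row 7: 2 + 27 + 27 + 21 + 2 − 4 + 44 = 119, so its missing entry is 133 − 119 = 14.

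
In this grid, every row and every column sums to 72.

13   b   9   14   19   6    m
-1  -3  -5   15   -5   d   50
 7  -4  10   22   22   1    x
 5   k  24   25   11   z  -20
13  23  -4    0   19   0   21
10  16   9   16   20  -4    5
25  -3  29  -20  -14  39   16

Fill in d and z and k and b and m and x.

Row 2 has -1 − 3 − 5 + 15 − 5 + 50 = 51; the blank must be 72 − 51 = 21.
Row 3 has 7 − 4 + 10 + 22 + 22 + 1 = 58; the blank must be 72 − 58 = 14.
Column 7 has 50 + 14 − 20 + 21 + 5 + 16 = 86; the blank must be 72 − 86 = -14.
Row 1 has 13 + 9 + 14 + 19 + 6 − 14 = 47; the blank must be 72 − 47 = 25.
Column 2 has 25 − 3 − 4 + 23 + 16 − 3 = 54; the blank must be 72 − 54 = 18.
Row 4 has 5 + 18 + 24 + 25 + 11 − 20 = 63; the blank must be 72 − 63 = 9.

d = 21, z = 9, k = 18, b = 25, m = -14, x = 14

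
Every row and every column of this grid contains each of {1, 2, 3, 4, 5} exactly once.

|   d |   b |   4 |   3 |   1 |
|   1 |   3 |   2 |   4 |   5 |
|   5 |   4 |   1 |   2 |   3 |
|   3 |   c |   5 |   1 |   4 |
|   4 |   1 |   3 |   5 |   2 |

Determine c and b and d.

At (row 4, col 2): row 4 already has {1, 3, 4, 5}, so the value is 2.
At (row 1, col 1): column 1 already has {1, 3, 4, 5}, so the value is 2.
Cell (1,2): row 1 already has {1, 2, 3, 4} → 5.

c = 2, b = 5, d = 2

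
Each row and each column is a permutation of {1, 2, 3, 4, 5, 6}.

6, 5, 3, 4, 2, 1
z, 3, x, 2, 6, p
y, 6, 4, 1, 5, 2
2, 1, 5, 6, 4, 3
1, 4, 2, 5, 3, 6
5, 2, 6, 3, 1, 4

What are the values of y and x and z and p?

At (row 2, col 3): column 3 already has {2, 3, 4, 5, 6}, so the value is 1.
For row 3, column 1: row 3 already has {1, 2, 4, 5, 6}; that leaves 3.
Cell (2,1): column 1 already has {1, 2, 3, 5, 6} → 4.
At (row 2, col 6): row 2 already has {1, 2, 3, 4, 6}, so the value is 5.

y = 3, x = 1, z = 4, p = 5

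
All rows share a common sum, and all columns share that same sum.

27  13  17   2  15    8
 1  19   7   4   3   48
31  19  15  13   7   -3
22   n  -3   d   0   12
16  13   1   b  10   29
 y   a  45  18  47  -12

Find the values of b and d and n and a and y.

b = 13, d = 32, n = 19, a = -1, y = -15

Rows 1 and 2 both sum to 82, so that's the common total.
The known cells in row 5 total 69, leaving 82 − 69 = 13 for the blank.
The known cells in column 4 total 50, leaving 82 − 50 = 32 for the blank.
The known cells in row 4 total 63, leaving 82 − 63 = 19 for the blank.
The known cells in column 2 total 83, leaving 82 − 83 = -1 for the blank.
The known cells in row 6 total 97, leaving 82 − 97 = -15 for the blank.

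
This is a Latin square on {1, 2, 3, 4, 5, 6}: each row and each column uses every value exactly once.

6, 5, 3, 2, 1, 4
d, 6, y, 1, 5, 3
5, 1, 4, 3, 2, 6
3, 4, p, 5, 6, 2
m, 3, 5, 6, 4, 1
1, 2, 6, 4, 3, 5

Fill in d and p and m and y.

For row 4, column 3: row 4 already has {2, 3, 4, 5, 6}; that leaves 1.
For row 2, column 3: column 3 already has {1, 3, 4, 5, 6}; that leaves 2.
Cell (2,1): row 2 already has {1, 2, 3, 5, 6} → 4.
At (row 5, col 1): row 5 already has {1, 3, 4, 5, 6}, so the value is 2.

d = 4, p = 1, m = 2, y = 2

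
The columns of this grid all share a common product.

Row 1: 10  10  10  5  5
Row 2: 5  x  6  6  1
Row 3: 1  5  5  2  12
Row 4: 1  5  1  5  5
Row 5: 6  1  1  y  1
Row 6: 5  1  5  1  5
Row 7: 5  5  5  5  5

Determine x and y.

Columns 1 and 5 each multiply to 7500, so every column has product 7500.
Column 2: 10×5×5×1×1×5 = 1250, so the missing entry is 7500 ÷ 1250 = 6.
Column 4: 5×6×2×5×1×5 = 1500, so the missing entry is 7500 ÷ 1500 = 5.

x = 6, y = 5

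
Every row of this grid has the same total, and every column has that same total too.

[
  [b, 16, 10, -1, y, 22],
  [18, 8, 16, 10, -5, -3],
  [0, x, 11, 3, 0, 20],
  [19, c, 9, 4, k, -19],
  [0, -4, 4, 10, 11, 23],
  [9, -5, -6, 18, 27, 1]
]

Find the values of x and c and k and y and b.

x = 10, c = 19, k = 12, y = -1, b = -2

Rows 2 and 5 both sum to 44, so that's the common total.
Row 3: 0 + 11 + 3 + 0 + 20 = 34, so its missing entry is 44 − 34 = 10.
Column 1: 18 + 0 + 19 + 0 + 9 = 46, so its missing entry is 44 − 46 = -2.
Row 1: -2 + 16 + 10 − 1 + 22 = 45, so its missing entry is 44 − 45 = -1.
Column 5: -1 − 5 + 0 + 11 + 27 = 32, so its missing entry is 44 − 32 = 12.
Row 4: 19 + 9 + 4 + 12 − 19 = 25, so its missing entry is 44 − 25 = 19.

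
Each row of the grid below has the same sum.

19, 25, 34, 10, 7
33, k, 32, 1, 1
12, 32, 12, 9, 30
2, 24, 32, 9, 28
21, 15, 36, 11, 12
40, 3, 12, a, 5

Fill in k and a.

Rows 3 and 5 both add up to 95, so every row sums to 95.
Row 2: 33 + 32 + 1 + 1 = 67, so the missing entry is 95 − 67 = 28.
Row 6: 40 + 3 + 12 + 5 = 60, so the missing entry is 95 − 60 = 35.

k = 28, a = 35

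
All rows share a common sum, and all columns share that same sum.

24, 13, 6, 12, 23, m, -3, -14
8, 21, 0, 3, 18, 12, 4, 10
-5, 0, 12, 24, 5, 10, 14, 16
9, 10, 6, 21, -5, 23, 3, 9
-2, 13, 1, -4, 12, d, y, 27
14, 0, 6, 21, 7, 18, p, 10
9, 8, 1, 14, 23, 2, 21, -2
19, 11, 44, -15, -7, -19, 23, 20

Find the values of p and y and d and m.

p = 0, y = 14, d = 15, m = 15

Rows 2 and 3 both sum to 76, so that's the common total.
The known cells in row 6 total 76, leaving 76 − 76 = 0 for the blank.
The known cells in column 7 total 62, leaving 76 − 62 = 14 for the blank.
The known cells in row 5 total 61, leaving 76 − 61 = 15 for the blank.
The known cells in row 1 total 61, leaving 76 − 61 = 15 for the blank.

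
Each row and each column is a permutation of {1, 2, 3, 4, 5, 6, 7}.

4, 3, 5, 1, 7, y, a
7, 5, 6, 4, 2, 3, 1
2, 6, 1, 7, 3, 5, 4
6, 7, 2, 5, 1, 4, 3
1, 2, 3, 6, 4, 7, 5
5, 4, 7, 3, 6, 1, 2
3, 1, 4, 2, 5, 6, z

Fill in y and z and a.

At (row 7, col 7): row 7 already has {1, 2, 3, 4, 5, 6}, so the value is 7.
At (row 1, col 6): column 6 already has {1, 3, 4, 5, 6, 7}, so the value is 2.
For row 1, column 7: row 1 already has {1, 2, 3, 4, 5, 7}; that leaves 6.

y = 2, z = 7, a = 6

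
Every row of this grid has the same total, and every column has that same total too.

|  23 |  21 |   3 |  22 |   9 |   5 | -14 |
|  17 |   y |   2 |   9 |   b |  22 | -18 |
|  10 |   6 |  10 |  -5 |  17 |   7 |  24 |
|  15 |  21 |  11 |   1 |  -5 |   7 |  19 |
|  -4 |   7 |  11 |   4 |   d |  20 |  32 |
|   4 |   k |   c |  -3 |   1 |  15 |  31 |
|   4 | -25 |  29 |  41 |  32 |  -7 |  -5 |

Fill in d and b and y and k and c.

Rows 1 and 3 both sum to 69, so that's the common total.
The known cells in row 5 total 70, leaving 69 − 70 = -1 for the blank.
The known cells in column 5 total 53, leaving 69 − 53 = 16 for the blank.
The known cells in row 2 total 48, leaving 69 − 48 = 21 for the blank.
The known cells in column 2 total 51, leaving 69 − 51 = 18 for the blank.
The known cells in row 6 total 66, leaving 69 − 66 = 3 for the blank.

d = -1, b = 16, y = 21, k = 18, c = 3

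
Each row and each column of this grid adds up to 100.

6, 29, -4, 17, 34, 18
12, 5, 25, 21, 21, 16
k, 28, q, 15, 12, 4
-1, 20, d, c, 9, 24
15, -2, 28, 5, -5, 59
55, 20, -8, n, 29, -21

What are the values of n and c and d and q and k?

n = 25, c = 17, d = 31, q = 28, k = 13

The known cells in column 1 total 87, leaving 100 − 87 = 13 for the blank.
The known cells in row 3 total 72, leaving 100 − 72 = 28 for the blank.
The known cells in row 6 total 75, leaving 100 − 75 = 25 for the blank.
The known cells in column 4 total 83, leaving 100 − 83 = 17 for the blank.
The known cells in row 4 total 69, leaving 100 − 69 = 31 for the blank.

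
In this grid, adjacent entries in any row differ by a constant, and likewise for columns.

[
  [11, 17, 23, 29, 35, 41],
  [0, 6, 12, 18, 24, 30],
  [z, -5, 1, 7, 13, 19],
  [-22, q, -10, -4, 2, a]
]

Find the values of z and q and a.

Along each row the entries change by 6 per step; down each column they change by -11.
Row 3: from -5 at column 2, stepping by 6 to column 1 gives -11.
Row 4: from -22 at column 1, stepping by 6 to column 2 gives -16.
Row 4: from -22 at column 1, stepping by 6 to column 6 gives 8.

z = -11, q = -16, a = 8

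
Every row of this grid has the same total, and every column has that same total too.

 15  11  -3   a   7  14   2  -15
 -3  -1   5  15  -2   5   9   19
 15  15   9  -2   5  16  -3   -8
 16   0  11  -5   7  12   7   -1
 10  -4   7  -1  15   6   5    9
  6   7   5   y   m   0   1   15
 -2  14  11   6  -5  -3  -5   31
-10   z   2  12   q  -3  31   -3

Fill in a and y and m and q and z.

a = 16, y = 6, m = 7, q = 13, z = 5

Rows 2 and 3 both sum to 47, so that's the common total.
Column 2 has 11 − 1 + 15 + 0 − 4 + 7 + 14 = 42; the blank must be 47 − 42 = 5.
Row 8 has -10 + 5 + 2 + 12 − 3 + 31 − 3 = 34; the blank must be 47 − 34 = 13.
Column 5 has 7 − 2 + 5 + 7 + 15 − 5 + 13 = 40; the blank must be 47 − 40 = 7.
Row 1 has 15 + 11 − 3 + 7 + 14 + 2 − 15 = 31; the blank must be 47 − 31 = 16.
Row 6 has 6 + 7 + 5 + 7 + 0 + 1 + 15 = 41; the blank must be 47 − 41 = 6.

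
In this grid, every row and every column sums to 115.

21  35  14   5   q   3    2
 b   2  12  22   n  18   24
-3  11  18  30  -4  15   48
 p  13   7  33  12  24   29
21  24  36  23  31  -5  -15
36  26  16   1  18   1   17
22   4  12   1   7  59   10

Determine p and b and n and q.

Row 1: 21 + 35 + 14 + 5 + 3 + 2 = 80, so its missing entry is 115 − 80 = 35.
Column 5: 35 − 4 + 12 + 31 + 18 + 7 = 99, so its missing entry is 115 − 99 = 16.
Row 2: 2 + 12 + 22 + 16 + 18 + 24 = 94, so its missing entry is 115 − 94 = 21.
Row 4: 13 + 7 + 33 + 12 + 24 + 29 = 118, so its missing entry is 115 − 118 = -3.

p = -3, b = 21, n = 16, q = 35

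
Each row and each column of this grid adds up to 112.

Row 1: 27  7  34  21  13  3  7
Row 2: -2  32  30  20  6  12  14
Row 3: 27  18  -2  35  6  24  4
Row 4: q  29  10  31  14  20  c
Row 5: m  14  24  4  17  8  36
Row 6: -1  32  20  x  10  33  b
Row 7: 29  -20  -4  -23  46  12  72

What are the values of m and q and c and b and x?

m = 9, q = 23, c = -15, b = -6, x = 24

Row 5: 14 + 24 + 4 + 17 + 8 + 36 = 103, so its missing entry is 112 − 103 = 9.
Column 1: 27 − 2 + 27 + 9 − 1 + 29 = 89, so its missing entry is 112 − 89 = 23.
Row 4: 23 + 29 + 10 + 31 + 14 + 20 = 127, so its missing entry is 112 − 127 = -15.
Column 7: 7 + 14 + 4 − 15 + 36 + 72 = 118, so its missing entry is 112 − 118 = -6.
Row 6: -1 + 32 + 20 + 10 + 33 − 6 = 88, so its missing entry is 112 − 88 = 24.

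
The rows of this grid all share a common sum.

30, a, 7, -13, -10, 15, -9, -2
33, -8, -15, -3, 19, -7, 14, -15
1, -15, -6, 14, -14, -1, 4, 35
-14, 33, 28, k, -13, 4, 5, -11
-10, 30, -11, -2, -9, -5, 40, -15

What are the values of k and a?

k = -14, a = 0

Rows 2 and 5 both add up to 18, so every row sums to 18.
Row 4: -14 + 33 + 28 − 13 + 4 + 5 − 11 = 32, so the missing entry is 18 − 32 = -14.
Row 1: 30 + 7 − 13 − 10 + 15 − 9 − 2 = 18, so the missing entry is 18 − 18 = 0.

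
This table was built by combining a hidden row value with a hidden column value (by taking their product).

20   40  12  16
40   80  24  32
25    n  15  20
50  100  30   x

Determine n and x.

Each row is a constant multiple of every other row — this is a multiplication table with the headers hidden.
Row 3 is 25/20 = 5/4 times row 1, so its entry in column 2 is 40 × 5/4 = 50.
Row 4 is 50/20 = 5/2 times row 1, so its entry in column 4 is 16 × 5/2 = 40.

n = 50, x = 40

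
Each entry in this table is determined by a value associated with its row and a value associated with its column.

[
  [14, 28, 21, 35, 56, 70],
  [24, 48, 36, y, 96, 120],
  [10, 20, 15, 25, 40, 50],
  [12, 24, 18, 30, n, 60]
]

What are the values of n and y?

n = 48, y = 60

Each row is a constant multiple of every other row — this is a multiplication table with the headers hidden.
Row 4 is 60/70 = 6/7 times row 1, so its entry in column 5 is 56 × 6/7 = 48.
Row 2 is 120/70 = 12/7 times row 1, so its entry in column 4 is 35 × 12/7 = 60.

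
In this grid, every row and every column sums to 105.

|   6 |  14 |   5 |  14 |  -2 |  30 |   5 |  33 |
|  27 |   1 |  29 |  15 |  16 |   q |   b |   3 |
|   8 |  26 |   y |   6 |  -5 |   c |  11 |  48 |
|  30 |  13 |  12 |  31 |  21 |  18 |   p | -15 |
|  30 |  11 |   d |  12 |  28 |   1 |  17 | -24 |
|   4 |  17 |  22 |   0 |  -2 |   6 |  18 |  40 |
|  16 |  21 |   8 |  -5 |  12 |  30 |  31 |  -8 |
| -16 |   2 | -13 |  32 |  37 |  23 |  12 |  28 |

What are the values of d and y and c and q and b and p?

d = 30, y = 12, c = -1, q = -2, b = 16, p = -5

The known cells in row 5 total 75, leaving 105 − 75 = 30 for the blank.
The known cells in row 4 total 110, leaving 105 − 110 = -5 for the blank.
The known cells in column 3 total 93, leaving 105 − 93 = 12 for the blank.
The known cells in column 7 total 89, leaving 105 − 89 = 16 for the blank.
The known cells in row 2 total 107, leaving 105 − 107 = -2 for the blank.
The known cells in row 3 total 106, leaving 105 − 106 = -1 for the blank.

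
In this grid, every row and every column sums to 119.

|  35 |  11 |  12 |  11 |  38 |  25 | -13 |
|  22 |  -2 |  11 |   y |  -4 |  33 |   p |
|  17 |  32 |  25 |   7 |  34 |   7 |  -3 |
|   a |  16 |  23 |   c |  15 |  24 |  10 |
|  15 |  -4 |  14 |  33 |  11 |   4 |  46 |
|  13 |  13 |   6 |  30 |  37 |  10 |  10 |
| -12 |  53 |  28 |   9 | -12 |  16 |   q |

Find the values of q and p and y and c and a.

The known cells in column 1 total 90, leaving 119 − 90 = 29 for the blank.
The known cells in row 4 total 117, leaving 119 − 117 = 2 for the blank.
The known cells in row 7 total 82, leaving 119 − 82 = 37 for the blank.
The known cells in column 7 total 87, leaving 119 − 87 = 32 for the blank.
The known cells in row 2 total 92, leaving 119 − 92 = 27 for the blank.

q = 37, p = 32, y = 27, c = 2, a = 29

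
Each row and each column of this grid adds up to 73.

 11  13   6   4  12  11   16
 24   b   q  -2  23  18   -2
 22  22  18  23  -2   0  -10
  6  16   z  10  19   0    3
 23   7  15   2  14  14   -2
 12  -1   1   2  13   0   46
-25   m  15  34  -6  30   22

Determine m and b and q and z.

Row 7 has -25 + 15 + 34 − 6 + 30 + 22 = 70; the blank must be 73 − 70 = 3.
Column 2 has 13 + 22 + 16 + 7 − 1 + 3 = 60; the blank must be 73 − 60 = 13.
Row 2 has 24 + 13 − 2 + 23 + 18 − 2 = 74; the blank must be 73 − 74 = -1.
Row 4 has 6 + 16 + 10 + 19 + 0 + 3 = 54; the blank must be 73 − 54 = 19.

m = 3, b = 13, q = -1, z = 19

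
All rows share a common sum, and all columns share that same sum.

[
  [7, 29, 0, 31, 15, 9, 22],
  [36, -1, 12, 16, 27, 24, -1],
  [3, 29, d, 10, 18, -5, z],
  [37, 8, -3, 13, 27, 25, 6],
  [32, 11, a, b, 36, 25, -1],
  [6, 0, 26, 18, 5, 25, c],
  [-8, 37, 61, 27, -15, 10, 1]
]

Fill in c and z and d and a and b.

c = 33, z = 53, d = 5, a = 12, b = -2

Rows 1 and 2 both sum to 113, so that's the common total.
Column 4: 31 + 16 + 10 + 13 + 18 + 27 = 115, so its missing entry is 113 − 115 = -2.
Row 5: 32 + 11 − 2 + 36 + 25 − 1 = 101, so its missing entry is 113 − 101 = 12.
Row 6: 6 + 0 + 26 + 18 + 5 + 25 = 80, so its missing entry is 113 − 80 = 33.
Column 7: 22 − 1 + 6 − 1 + 33 + 1 = 60, so its missing entry is 113 − 60 = 53.
Row 3: 3 + 29 + 10 + 18 − 5 + 53 = 108, so its missing entry is 113 − 108 = 5.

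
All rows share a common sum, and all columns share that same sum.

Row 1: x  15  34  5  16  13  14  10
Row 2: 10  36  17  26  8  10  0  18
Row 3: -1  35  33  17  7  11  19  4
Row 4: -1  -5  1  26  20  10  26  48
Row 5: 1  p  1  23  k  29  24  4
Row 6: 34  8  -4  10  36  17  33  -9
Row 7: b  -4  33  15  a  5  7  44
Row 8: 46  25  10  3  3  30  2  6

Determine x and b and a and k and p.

Rows 2 and 3 both sum to 125, so that's the common total.
The known cells in row 1 total 107, leaving 125 − 107 = 18 for the blank.
The known cells in column 1 total 107, leaving 125 − 107 = 18 for the blank.
The known cells in row 7 total 118, leaving 125 − 118 = 7 for the blank.
The known cells in column 5 total 97, leaving 125 − 97 = 28 for the blank.
The known cells in row 5 total 110, leaving 125 − 110 = 15 for the blank.

x = 18, b = 18, a = 7, k = 28, p = 15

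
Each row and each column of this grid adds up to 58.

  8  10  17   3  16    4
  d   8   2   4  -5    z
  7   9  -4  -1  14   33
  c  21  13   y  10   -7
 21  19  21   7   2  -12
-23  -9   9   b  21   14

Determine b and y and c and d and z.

The known cells in column 6 total 32, leaving 58 − 32 = 26 for the blank.
The known cells in row 2 total 35, leaving 58 − 35 = 23 for the blank.
The known cells in column 1 total 36, leaving 58 − 36 = 22 for the blank.
The known cells in row 4 total 59, leaving 58 − 59 = -1 for the blank.
The known cells in row 6 total 12, leaving 58 − 12 = 46 for the blank.

b = 46, y = -1, c = 22, d = 23, z = 26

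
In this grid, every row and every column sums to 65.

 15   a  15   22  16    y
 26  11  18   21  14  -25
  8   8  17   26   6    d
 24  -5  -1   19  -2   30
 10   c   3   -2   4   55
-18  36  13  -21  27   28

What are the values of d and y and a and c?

Row 3 has 8 + 8 + 17 + 26 + 6 = 65; the blank must be 65 − 65 = 0.
Row 5 has 10 + 3 − 2 + 4 + 55 = 70; the blank must be 65 − 70 = -5.
Column 2 has 11 + 8 − 5 − 5 + 36 = 45; the blank must be 65 − 45 = 20.
Row 1 has 15 + 20 + 15 + 22 + 16 = 88; the blank must be 65 − 88 = -23.

d = 0, y = -23, a = 20, c = -5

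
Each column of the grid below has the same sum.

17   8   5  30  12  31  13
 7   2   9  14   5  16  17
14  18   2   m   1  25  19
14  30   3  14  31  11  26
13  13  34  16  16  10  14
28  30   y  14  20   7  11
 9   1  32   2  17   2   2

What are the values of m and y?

m = 12, y = 17

The complete columns each total 102.
Column 4 is missing 102 − 90 = 12 (since 30 + 14 + 14 + 16 + 14 + 2 = 90).
Column 3 is missing 102 − 85 = 17 (since 5 + 9 + 2 + 3 + 34 + 32 = 85).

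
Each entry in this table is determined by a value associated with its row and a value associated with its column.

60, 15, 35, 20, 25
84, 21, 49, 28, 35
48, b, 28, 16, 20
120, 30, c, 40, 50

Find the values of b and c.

Each row is a constant multiple of every other row — this is a multiplication table with the headers hidden.
Row 3 is 48/60 = 4/5 times row 1, so its entry in column 2 is 15 × 4/5 = 12.
Row 4 is 120/60 = 2/1 times row 1, so its entry in column 3 is 35 × 2/1 = 70.

b = 12, c = 70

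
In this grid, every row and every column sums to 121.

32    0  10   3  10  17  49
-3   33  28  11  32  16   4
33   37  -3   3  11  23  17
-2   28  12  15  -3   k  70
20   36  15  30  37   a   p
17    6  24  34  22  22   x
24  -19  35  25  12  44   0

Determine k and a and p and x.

k = 1, a = -2, p = -15, x = -4

The known cells in row 6 total 125, leaving 121 − 125 = -4 for the blank.
The known cells in column 7 total 136, leaving 121 − 136 = -15 for the blank.
The known cells in row 5 total 123, leaving 121 − 123 = -2 for the blank.
The known cells in row 4 total 120, leaving 121 − 120 = 1 for the blank.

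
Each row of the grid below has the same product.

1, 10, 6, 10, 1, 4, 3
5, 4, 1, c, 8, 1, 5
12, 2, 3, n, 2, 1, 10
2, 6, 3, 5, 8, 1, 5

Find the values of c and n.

Rows 1 and 4 each multiply to 7200, so every row has product 7200.
Row 2: 5×4×1×8×1×5 = 800, so the missing entry is 7200 ÷ 800 = 9.
Row 3: 12×2×3×2×1×10 = 1440, so the missing entry is 7200 ÷ 1440 = 5.

c = 9, n = 5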